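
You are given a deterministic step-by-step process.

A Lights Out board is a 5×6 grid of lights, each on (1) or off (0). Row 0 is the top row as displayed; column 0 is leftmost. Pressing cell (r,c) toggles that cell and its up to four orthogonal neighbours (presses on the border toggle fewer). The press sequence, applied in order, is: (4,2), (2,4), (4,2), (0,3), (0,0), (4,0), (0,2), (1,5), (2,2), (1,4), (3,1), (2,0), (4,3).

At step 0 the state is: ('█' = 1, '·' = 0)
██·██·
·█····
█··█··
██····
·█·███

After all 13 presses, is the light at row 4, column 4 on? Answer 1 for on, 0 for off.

0

step 0: ██·██·
·█····
█··█··
██····
·█·███
step 1: ██·██·
·█····
█··█··
███···
··█·██
step 2: ██·██·
·█··█·
█···██
███·█·
··█·██
step 3: ██·██·
·█··█·
█···██
██··█·
·█·███
step 4: ███···
·█·██·
█···██
██··█·
·█·███
step 5: ··█···
██·██·
█···██
██··█·
·█·███
step 6: ··█···
██·██·
█···██
·█··█·
█··███
step 7: ·█·█··
█████·
█···██
·█··█·
█··███
step 8: ·█·█·█
████·█
█···█·
·█··█·
█··███
step 9: ·█·█·█
██·█·█
█████·
·██·█·
█··███
step 10: ·█·███
██··█·
████··
·██·█·
█··███
step 11: ·█·███
██··█·
█·██··
█···█·
██·███
step 12: ·█·███
·█··█·
·███··
····█·
██·███
step 13: ·█·███
·█··█·
·███··
···██·
███··█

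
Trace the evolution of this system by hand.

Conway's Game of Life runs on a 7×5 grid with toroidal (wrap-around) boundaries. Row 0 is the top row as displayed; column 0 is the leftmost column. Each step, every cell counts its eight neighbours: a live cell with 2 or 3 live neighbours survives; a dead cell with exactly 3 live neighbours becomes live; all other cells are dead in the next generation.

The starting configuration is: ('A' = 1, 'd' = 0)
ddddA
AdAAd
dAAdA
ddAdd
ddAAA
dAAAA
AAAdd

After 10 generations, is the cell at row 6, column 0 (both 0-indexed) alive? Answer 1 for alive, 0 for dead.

0

gen 0: ddddA
AdAAd
dAAdA
ddAdd
ddAAA
dAAAA
AAAdd
gen 1: ddddA
AdAdd
AdddA
AdddA
AdddA
ddddd
ddddd
gen 2: ddddd
AAdAd
dddAd
dAdAd
AdddA
ddddd
ddddd
gen 3: ddddd
ddAdA
AAdAd
AdAAd
AdddA
ddddd
ddddd
gen 4: ddddd
AAAAA
Adddd
ddAAd
AAdAA
ddddd
ddddd
gen 5: AAAAA
AAAAA
Adddd
ddAAd
AAdAA
AdddA
ddddd
gen 6: ddddd
ddddd
Adddd
ddAAd
dAddd
dAdAd
ddAdd
gen 7: ddddd
ddddd
ddddd
dAAdd
dAdAd
dAddd
ddAdd
gen 8: ddddd
ddddd
ddddd
dAAdd
AAddd
dAddd
ddddd
gen 9: ddddd
ddddd
ddddd
AAAdd
Adddd
AAddd
ddddd
gen 10: ddddd
ddddd
dAddd
AAddd
ddAdA
AAddd
ddddd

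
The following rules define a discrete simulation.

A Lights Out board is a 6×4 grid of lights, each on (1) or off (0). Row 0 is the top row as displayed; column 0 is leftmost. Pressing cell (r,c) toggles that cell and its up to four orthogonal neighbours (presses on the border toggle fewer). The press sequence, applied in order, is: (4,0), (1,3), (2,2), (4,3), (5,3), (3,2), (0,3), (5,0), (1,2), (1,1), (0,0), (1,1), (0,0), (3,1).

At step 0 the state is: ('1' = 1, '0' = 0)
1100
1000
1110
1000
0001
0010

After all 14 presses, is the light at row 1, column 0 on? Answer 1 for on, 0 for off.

1

t=0: 1100
1000
1110
1000
0001
0010
t=1: 1100
1000
1110
0000
1101
1010
t=2: 1101
1011
1111
0000
1101
1010
t=3: 1101
1001
1000
0010
1101
1010
t=4: 1101
1001
1000
0011
1110
1011
t=5: 1101
1001
1000
0011
1111
1000
t=6: 1101
1001
1010
0100
1101
1000
t=7: 1110
1000
1010
0100
1101
1000
t=8: 1110
1000
1010
0100
0101
0100
t=9: 1100
1111
1000
0100
0101
0100
t=10: 1000
0001
1100
0100
0101
0100
t=11: 0100
1001
1100
0100
0101
0100
t=12: 0000
0111
1000
0100
0101
0100
t=13: 1100
1111
1000
0100
0101
0100
t=14: 1100
1111
1100
1010
0001
0100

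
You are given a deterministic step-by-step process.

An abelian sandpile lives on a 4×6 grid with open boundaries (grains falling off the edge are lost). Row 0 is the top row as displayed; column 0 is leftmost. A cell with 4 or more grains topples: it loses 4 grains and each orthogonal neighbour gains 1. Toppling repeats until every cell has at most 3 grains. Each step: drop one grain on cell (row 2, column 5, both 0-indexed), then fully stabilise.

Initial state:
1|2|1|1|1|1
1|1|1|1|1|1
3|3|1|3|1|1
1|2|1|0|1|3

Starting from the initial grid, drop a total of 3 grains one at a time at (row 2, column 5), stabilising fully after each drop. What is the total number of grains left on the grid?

33

[0] 1|2|1|1|1|1
1|1|1|1|1|1
3|3|1|3|1|1
1|2|1|0|1|3
[1] 1|2|1|1|1|1
1|1|1|1|1|1
3|3|1|3|1|2
1|2|1|0|1|3
[2] 1|2|1|1|1|1
1|1|1|1|1|1
3|3|1|3|1|3
1|2|1|0|1|3
[3] 1|2|1|1|1|1
1|1|1|1|1|2
3|3|1|3|2|1
1|2|1|0|2|0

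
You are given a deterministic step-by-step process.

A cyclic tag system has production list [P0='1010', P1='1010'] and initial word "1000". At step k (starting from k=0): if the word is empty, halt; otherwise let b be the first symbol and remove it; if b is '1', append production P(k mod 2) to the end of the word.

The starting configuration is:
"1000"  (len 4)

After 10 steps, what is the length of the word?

k=0  "1000"  (len 4)
k=1  "0001010"  (len 7)
k=2  "001010"  (len 6)
k=3  "01010"  (len 5)
k=4  "1010"  (len 4)
k=5  "0101010"  (len 7)
k=6  "101010"  (len 6)
k=7  "010101010"  (len 9)
k=8  "10101010"  (len 8)
k=9  "01010101010"  (len 11)
k=10  "1010101010"  (len 10)

10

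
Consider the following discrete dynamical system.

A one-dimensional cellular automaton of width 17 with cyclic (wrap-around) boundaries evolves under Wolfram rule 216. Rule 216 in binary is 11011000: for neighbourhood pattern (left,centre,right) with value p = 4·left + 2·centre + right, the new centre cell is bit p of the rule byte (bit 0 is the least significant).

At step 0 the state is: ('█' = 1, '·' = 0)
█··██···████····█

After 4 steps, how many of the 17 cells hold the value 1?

14

0) █··██···████····█
1) ██·███··█████···█
2) ██·████·██████··█
3) ██·████·███████·█
4) ██·████·███████·█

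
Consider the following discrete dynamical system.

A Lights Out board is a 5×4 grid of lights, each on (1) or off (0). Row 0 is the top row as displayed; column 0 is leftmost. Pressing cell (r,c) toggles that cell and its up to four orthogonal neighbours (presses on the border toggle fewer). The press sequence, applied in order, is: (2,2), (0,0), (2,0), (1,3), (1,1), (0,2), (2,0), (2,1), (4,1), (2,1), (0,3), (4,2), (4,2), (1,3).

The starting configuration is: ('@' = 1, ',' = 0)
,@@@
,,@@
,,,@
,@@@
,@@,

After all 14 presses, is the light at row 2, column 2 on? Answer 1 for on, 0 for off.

0) ,@@@
,,@@
,,,@
,@@@
,@@,
1) ,@@@
,,,@
,@@,
,@,@
,@@,
2) @,@@
@,,@
,@@,
,@,@
,@@,
3) @,@@
,,,@
@,@,
@@,@
,@@,
4) @,@,
,,@,
@,@@
@@,@
,@@,
5) @@@,
@@,,
@@@@
@@,@
,@@,
6) @,,@
@@@,
@@@@
@@,@
,@@,
7) @,,@
,@@,
,,@@
,@,@
,@@,
8) @,,@
,,@,
@@,@
,,,@
,@@,
9) @,,@
,,@,
@@,@
,@,@
@,,,
10) @,,@
,@@,
,,@@
,,,@
@,,,
11) @,@,
,@@@
,,@@
,,,@
@,,,
12) @,@,
,@@@
,,@@
,,@@
@@@@
13) @,@,
,@@@
,,@@
,,,@
@,,,
14) @,@@
,@,,
,,@,
,,,@
@,,,

1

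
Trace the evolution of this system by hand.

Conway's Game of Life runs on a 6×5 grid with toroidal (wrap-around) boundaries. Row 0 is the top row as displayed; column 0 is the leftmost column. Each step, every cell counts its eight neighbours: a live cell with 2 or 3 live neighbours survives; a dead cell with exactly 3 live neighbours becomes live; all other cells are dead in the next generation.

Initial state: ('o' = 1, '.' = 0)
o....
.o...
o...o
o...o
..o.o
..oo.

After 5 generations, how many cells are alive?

2

gen 0: o....
.o...
o...o
o...o
..o.o
..oo.
gen 1: .oo..
.o..o
.o..o
.o...
ooo.o
.oooo
gen 2: ....o
.o.o.
.oo..
...oo
....o
....o
gen 3: o..oo
oo.o.
oo..o
o.ooo
o...o
o..oo
gen 4: .....
...o.
.....
..o..
..o..
.o...
gen 5: .....
.....
.....
.....
.oo..
.....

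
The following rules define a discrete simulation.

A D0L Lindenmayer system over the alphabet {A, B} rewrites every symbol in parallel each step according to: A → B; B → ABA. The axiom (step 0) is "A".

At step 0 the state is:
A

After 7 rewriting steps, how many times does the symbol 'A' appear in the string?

42

[0] A
[1] B
[2] ABA
[3] BABAB
[4] ABABABABABA
[5] BABABABABABABABABABAB
[6] ABABABABABABABABABABABABABABABABABABABABABA
[7] BABABABABABABABABABABABABABABABABABABABABABABABABABABABABABABABABABABABABABABABABABAB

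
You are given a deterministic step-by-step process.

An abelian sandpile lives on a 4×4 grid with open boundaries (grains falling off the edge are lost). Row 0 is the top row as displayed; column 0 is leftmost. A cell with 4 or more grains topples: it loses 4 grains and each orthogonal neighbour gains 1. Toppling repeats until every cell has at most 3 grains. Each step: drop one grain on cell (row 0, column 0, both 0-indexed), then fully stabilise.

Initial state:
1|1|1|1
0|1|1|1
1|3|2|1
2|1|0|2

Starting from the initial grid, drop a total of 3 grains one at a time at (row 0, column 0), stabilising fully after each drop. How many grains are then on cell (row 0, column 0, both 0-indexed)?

gen 0: 1|1|1|1
0|1|1|1
1|3|2|1
2|1|0|2
gen 1: 2|1|1|1
0|1|1|1
1|3|2|1
2|1|0|2
gen 2: 3|1|1|1
0|1|1|1
1|3|2|1
2|1|0|2
gen 3: 0|2|1|1
1|1|1|1
1|3|2|1
2|1|0|2

0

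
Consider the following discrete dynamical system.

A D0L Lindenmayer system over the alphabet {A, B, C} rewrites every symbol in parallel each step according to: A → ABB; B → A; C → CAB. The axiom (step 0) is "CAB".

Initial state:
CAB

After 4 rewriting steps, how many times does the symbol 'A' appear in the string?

[0] CAB
[1] CABABBA
[2] CABABBAABBAAABB
[3] CABABBAABBAAABBABBAAABBABBABBAA
[4] CABABBAABBAAABBABBAAABBABBABBAAABBAAABBABBABBAAABBAAABBAAABBABB

31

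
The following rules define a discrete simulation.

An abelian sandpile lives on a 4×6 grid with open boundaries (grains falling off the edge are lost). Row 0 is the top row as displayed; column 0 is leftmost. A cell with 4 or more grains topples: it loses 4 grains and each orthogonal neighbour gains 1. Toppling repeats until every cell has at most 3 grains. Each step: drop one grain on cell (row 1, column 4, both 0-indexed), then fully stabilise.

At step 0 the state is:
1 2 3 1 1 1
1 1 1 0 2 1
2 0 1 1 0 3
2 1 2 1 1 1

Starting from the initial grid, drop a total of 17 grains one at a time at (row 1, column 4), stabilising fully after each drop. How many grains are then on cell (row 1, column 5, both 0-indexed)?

3

0) 1 2 3 1 1 1
1 1 1 0 2 1
2 0 1 1 0 3
2 1 2 1 1 1
1) 1 2 3 1 1 1
1 1 1 0 3 1
2 0 1 1 0 3
2 1 2 1 1 1
2) 1 2 3 1 2 1
1 1 1 1 0 2
2 0 1 1 1 3
2 1 2 1 1 1
3) 1 2 3 1 2 1
1 1 1 1 1 2
2 0 1 1 1 3
2 1 2 1 1 1
4) 1 2 3 1 2 1
1 1 1 1 2 2
2 0 1 1 1 3
2 1 2 1 1 1
5) 1 2 3 1 2 1
1 1 1 1 3 2
2 0 1 1 1 3
2 1 2 1 1 1
6) 1 2 3 1 3 1
1 1 1 2 0 3
2 0 1 1 2 3
2 1 2 1 1 1
7) 1 2 3 1 3 1
1 1 1 2 1 3
2 0 1 1 2 3
2 1 2 1 1 1
8) 1 2 3 1 3 1
1 1 1 2 2 3
2 0 1 1 2 3
2 1 2 1 1 1
9) 1 2 3 1 3 1
1 1 1 2 3 3
2 0 1 1 2 3
2 1 2 1 1 1
10) 1 2 3 2 0 3
1 1 1 3 3 1
2 0 1 2 0 1
2 1 2 1 2 2
11) 1 2 3 3 1 3
1 1 2 0 1 2
2 0 1 3 1 1
2 1 2 1 2 2
12) 1 2 3 3 1 3
1 1 2 0 2 2
2 0 1 3 1 1
2 1 2 1 2 2
13) 1 2 3 3 1 3
1 1 2 0 3 2
2 0 1 3 1 1
2 1 2 1 2 2
14) 1 2 3 3 2 3
1 1 2 1 0 3
2 0 1 3 2 1
2 1 2 1 2 2
15) 1 2 3 3 2 3
1 1 2 1 1 3
2 0 1 3 2 1
2 1 2 1 2 2
16) 1 2 3 3 2 3
1 1 2 1 2 3
2 0 1 3 2 1
2 1 2 1 2 2
17) 1 2 3 3 2 3
1 1 2 1 3 3
2 0 1 3 2 1
2 1 2 1 2 2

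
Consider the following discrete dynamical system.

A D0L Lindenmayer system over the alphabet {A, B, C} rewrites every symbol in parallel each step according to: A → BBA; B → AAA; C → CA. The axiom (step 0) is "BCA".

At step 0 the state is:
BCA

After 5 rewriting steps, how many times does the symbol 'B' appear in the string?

gen 0: BCA
gen 1: AAACABBA
gen 2: BBABBABBACABBAAAAAAABBA
gen 3: AAAAAABBAAAAAAABBAAAAAAABBACABBAAAAAAABBABBABBABBABBABBABBAAAAAAABBA
gen 4: BBABBABBABBABBABBAAAAAAABBABBABBABBABBABBABBAAAAAAABBABBAB…ABBAAAAAAABBAAAAAAABBAAAAAAABBABBABBABBABBABBABBAAAAAAABBA  (len 203)
gen 5: AAAAAABBAAAAAAABBAAAAAAABBAAAAAAABBAAAAAAABBAAAAAAABBABBAB…ABBAAAAAAABBAAAAAAABBAAAAAAABBABBABBABBABBABBABBAAAAAAABBA  (len 608)

232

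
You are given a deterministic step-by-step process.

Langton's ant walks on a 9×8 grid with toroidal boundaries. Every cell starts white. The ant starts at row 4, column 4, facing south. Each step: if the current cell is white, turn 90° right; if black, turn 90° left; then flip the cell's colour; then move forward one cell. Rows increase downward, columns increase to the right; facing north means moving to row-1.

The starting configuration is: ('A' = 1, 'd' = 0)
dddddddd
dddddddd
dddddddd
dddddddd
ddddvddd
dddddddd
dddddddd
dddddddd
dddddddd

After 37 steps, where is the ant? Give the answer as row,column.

[0] dddddddd
dddddddd
dddddddd
dddddddd
ddddvddd
dddddddd
dddddddd
dddddddd
dddddddd
[1] dddddddd
dddddddd
dddddddd
dddddddd
ddd<Addd
dddddddd
dddddddd
dddddddd
dddddddd
[2] dddddddd
dddddddd
dddddddd
ddd^dddd
dddAAddd
dddddddd
dddddddd
dddddddd
dddddddd
[3] dddddddd
dddddddd
dddddddd
dddA>ddd
dddAAddd
dddddddd
dddddddd
dddddddd
dddddddd
[4] dddddddd
dddddddd
dddddddd
dddAAddd
dddAvddd
dddddddd
dddddddd
dddddddd
dddddddd
[5] dddddddd
dddddddd
dddddddd
dddAAddd
dddAd>dd
dddddddd
dddddddd
dddddddd
dddddddd
[6] dddddddd
dddddddd
dddddddd
dddAAddd
dddAdAdd
dddddvdd
dddddddd
dddddddd
dddddddd
[7] dddddddd
dddddddd
dddddddd
dddAAddd
dddAdAdd
dddd<Add
dddddddd
dddddddd
dddddddd
[8] dddddddd
dddddddd
dddddddd
dddAAddd
dddA^Add
ddddAAdd
dddddddd
dddddddd
dddddddd
[9] dddddddd
dddddddd
dddddddd
dddAAddd
dddAA>dd
ddddAAdd
dddddddd
dddddddd
dddddddd
[10] dddddddd
dddddddd
dddddddd
dddAA^dd
dddAAddd
ddddAAdd
dddddddd
dddddddd
dddddddd
[11] dddddddd
dddddddd
dddddddd
dddAAA>d
dddAAddd
ddddAAdd
dddddddd
dddddddd
dddddddd
[12] dddddddd
dddddddd
dddddddd
dddAAAAd
dddAAdvd
ddddAAdd
dddddddd
dddddddd
dddddddd
[13] dddddddd
dddddddd
dddddddd
dddAAAAd
dddAA<Ad
ddddAAdd
dddddddd
dddddddd
dddddddd
[14] dddddddd
dddddddd
dddddddd
dddAA^Ad
dddAAAAd
ddddAAdd
dddddddd
dddddddd
dddddddd
[15] dddddddd
dddddddd
dddddddd
dddA<dAd
dddAAAAd
ddddAAdd
dddddddd
dddddddd
dddddddd
[16] dddddddd
dddddddd
dddddddd
dddAddAd
dddAvAAd
ddddAAdd
dddddddd
dddddddd
dddddddd
[17] dddddddd
dddddddd
dddddddd
dddAddAd
dddAd>Ad
ddddAAdd
dddddddd
dddddddd
dddddddd
[18] dddddddd
dddddddd
dddddddd
dddAd^Ad
dddAddAd
ddddAAdd
dddddddd
dddddddd
dddddddd
[19] dddddddd
dddddddd
dddddddd
dddAdA>d
dddAddAd
ddddAAdd
dddddddd
dddddddd
dddddddd
[20] dddddddd
dddddddd
dddddd^d
dddAdAdd
dddAddAd
ddddAAdd
dddddddd
dddddddd
dddddddd
[21] dddddddd
dddddddd
ddddddA>
dddAdAdd
dddAddAd
ddddAAdd
dddddddd
dddddddd
dddddddd
[22] dddddddd
dddddddd
ddddddAA
dddAdAdv
dddAddAd
ddddAAdd
dddddddd
dddddddd
dddddddd
[23] dddddddd
dddddddd
ddddddAA
dddAdA<A
dddAddAd
ddddAAdd
dddddddd
dddddddd
dddddddd
[24] dddddddd
dddddddd
dddddd^A
dddAdAAA
dddAddAd
ddddAAdd
dddddddd
dddddddd
dddddddd
[25] dddddddd
dddddddd
ddddd<dA
dddAdAAA
dddAddAd
ddddAAdd
dddddddd
dddddddd
dddddddd
[26] dddddddd
ddddd^dd
dddddAdA
dddAdAAA
dddAddAd
ddddAAdd
dddddddd
dddddddd
dddddddd
[27] dddddddd
dddddA>d
dddddAdA
dddAdAAA
dddAddAd
ddddAAdd
dddddddd
dddddddd
dddddddd
[28] dddddddd
dddddAAd
dddddAvA
dddAdAAA
dddAddAd
ddddAAdd
dddddddd
dddddddd
dddddddd
[29] dddddddd
dddddAAd
ddddd<AA
dddAdAAA
dddAddAd
ddddAAdd
dddddddd
dddddddd
dddddddd
[30] dddddddd
dddddAAd
ddddddAA
dddAdvAA
dddAddAd
ddddAAdd
dddddddd
dddddddd
dddddddd
[31] dddddddd
dddddAAd
ddddddAA
dddAdd>A
dddAddAd
ddddAAdd
dddddddd
dddddddd
dddddddd
[32] dddddddd
dddddAAd
dddddd^A
dddAdddA
dddAddAd
ddddAAdd
dddddddd
dddddddd
dddddddd
[33] dddddddd
dddddAAd
ddddd<dA
dddAdddA
dddAddAd
ddddAAdd
dddddddd
dddddddd
dddddddd
[34] dddddddd
ddddd^Ad
dddddAdA
dddAdddA
dddAddAd
ddddAAdd
dddddddd
dddddddd
dddddddd
[35] dddddddd
dddd<dAd
dddddAdA
dddAdddA
dddAddAd
ddddAAdd
dddddddd
dddddddd
dddddddd
[36] dddd^ddd
ddddAdAd
dddddAdA
dddAdddA
dddAddAd
ddddAAdd
dddddddd
dddddddd
dddddddd
[37] ddddA>dd
ddddAdAd
dddddAdA
dddAdddA
dddAddAd
ddddAAdd
dddddddd
dddddddd
dddddddd

0,5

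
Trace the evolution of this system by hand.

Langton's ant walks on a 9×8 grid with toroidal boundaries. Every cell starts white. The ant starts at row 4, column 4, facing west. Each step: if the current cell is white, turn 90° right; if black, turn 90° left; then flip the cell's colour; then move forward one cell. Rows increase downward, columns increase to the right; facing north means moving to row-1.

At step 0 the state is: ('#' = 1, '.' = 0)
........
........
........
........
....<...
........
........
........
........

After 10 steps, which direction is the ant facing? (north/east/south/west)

k=0  ........
........
........
........
....<...
........
........
........
........
k=1  ........
........
........
....^...
....#...
........
........
........
........
k=2  ........
........
........
....#>..
....#...
........
........
........
........
k=3  ........
........
........
....##..
....#v..
........
........
........
........
k=4  ........
........
........
....##..
....<#..
........
........
........
........
k=5  ........
........
........
....##..
.....#..
....v...
........
........
........
k=6  ........
........
........
....##..
.....#..
...<#...
........
........
........
k=7  ........
........
........
....##..
...^.#..
...##...
........
........
........
k=8  ........
........
........
....##..
...#>#..
...##...
........
........
........
k=9  ........
........
........
....##..
...###..
...#v...
........
........
........
k=10  ........
........
........
....##..
...###..
...#.>..
........
........
........

east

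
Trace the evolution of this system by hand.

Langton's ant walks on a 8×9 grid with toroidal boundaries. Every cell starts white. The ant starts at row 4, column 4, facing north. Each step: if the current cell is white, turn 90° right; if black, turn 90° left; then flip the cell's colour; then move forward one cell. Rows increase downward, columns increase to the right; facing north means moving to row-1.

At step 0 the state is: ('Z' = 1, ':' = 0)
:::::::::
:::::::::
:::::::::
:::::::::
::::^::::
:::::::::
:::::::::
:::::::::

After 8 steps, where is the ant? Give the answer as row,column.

[0] :::::::::
:::::::::
:::::::::
:::::::::
::::^::::
:::::::::
:::::::::
:::::::::
[1] :::::::::
:::::::::
:::::::::
:::::::::
::::Z>:::
:::::::::
:::::::::
:::::::::
[2] :::::::::
:::::::::
:::::::::
:::::::::
::::ZZ:::
:::::v:::
:::::::::
:::::::::
[3] :::::::::
:::::::::
:::::::::
:::::::::
::::ZZ:::
::::<Z:::
:::::::::
:::::::::
[4] :::::::::
:::::::::
:::::::::
:::::::::
::::^Z:::
::::ZZ:::
:::::::::
:::::::::
[5] :::::::::
:::::::::
:::::::::
:::::::::
:::<:Z:::
::::ZZ:::
:::::::::
:::::::::
[6] :::::::::
:::::::::
:::::::::
:::^:::::
:::Z:Z:::
::::ZZ:::
:::::::::
:::::::::
[7] :::::::::
:::::::::
:::::::::
:::Z>::::
:::Z:Z:::
::::ZZ:::
:::::::::
:::::::::
[8] :::::::::
:::::::::
:::::::::
:::ZZ::::
:::ZvZ:::
::::ZZ:::
:::::::::
:::::::::

4,4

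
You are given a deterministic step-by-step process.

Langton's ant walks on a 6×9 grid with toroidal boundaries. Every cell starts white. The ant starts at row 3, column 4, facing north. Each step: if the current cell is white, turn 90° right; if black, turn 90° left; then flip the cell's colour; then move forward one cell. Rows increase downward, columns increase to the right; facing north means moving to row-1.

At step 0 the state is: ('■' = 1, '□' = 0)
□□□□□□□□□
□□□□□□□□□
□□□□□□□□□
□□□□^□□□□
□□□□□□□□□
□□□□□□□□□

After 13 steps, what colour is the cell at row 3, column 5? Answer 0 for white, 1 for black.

1

step 0: □□□□□□□□□
□□□□□□□□□
□□□□□□□□□
□□□□^□□□□
□□□□□□□□□
□□□□□□□□□
step 1: □□□□□□□□□
□□□□□□□□□
□□□□□□□□□
□□□□■>□□□
□□□□□□□□□
□□□□□□□□□
step 2: □□□□□□□□□
□□□□□□□□□
□□□□□□□□□
□□□□■■□□□
□□□□□v□□□
□□□□□□□□□
step 3: □□□□□□□□□
□□□□□□□□□
□□□□□□□□□
□□□□■■□□□
□□□□<■□□□
□□□□□□□□□
step 4: □□□□□□□□□
□□□□□□□□□
□□□□□□□□□
□□□□^■□□□
□□□□■■□□□
□□□□□□□□□
step 5: □□□□□□□□□
□□□□□□□□□
□□□□□□□□□
□□□<□■□□□
□□□□■■□□□
□□□□□□□□□
step 6: □□□□□□□□□
□□□□□□□□□
□□□^□□□□□
□□□■□■□□□
□□□□■■□□□
□□□□□□□□□
step 7: □□□□□□□□□
□□□□□□□□□
□□□■>□□□□
□□□■□■□□□
□□□□■■□□□
□□□□□□□□□
step 8: □□□□□□□□□
□□□□□□□□□
□□□■■□□□□
□□□■v■□□□
□□□□■■□□□
□□□□□□□□□
step 9: □□□□□□□□□
□□□□□□□□□
□□□■■□□□□
□□□<■■□□□
□□□□■■□□□
□□□□□□□□□
step 10: □□□□□□□□□
□□□□□□□□□
□□□■■□□□□
□□□□■■□□□
□□□v■■□□□
□□□□□□□□□
step 11: □□□□□□□□□
□□□□□□□□□
□□□■■□□□□
□□□□■■□□□
□□<■■■□□□
□□□□□□□□□
step 12: □□□□□□□□□
□□□□□□□□□
□□□■■□□□□
□□^□■■□□□
□□■■■■□□□
□□□□□□□□□
step 13: □□□□□□□□□
□□□□□□□□□
□□□■■□□□□
□□■>■■□□□
□□■■■■□□□
□□□□□□□□□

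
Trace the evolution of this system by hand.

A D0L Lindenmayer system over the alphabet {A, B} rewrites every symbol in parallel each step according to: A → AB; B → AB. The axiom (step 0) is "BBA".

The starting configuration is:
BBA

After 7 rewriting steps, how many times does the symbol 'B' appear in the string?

192

step 0: BBA
step 1: ABABAB
step 2: ABABABABABAB
step 3: ABABABABABABABABABABABAB
step 4: ABABABABABABABABABABABABABABABABABABABABABABABAB
step 5: ABABABABABABABABABABABABABABABABABABABABABABABABABABABABABABABABABABABABABABABABABABABABABABABAB
step 6: ABABABABABABABABABABABABABABABABABABABABABABABABABABABABAB…ABABABABABABABABABABABABABABABABABABABABABABABABABABABABAB  (len 192)
step 7: ABABABABABABABABABABABABABABABABABABABABABABABABABABABABAB…ABABABABABABABABABABABABABABABABABABABABABABABABABABABABAB  (len 384)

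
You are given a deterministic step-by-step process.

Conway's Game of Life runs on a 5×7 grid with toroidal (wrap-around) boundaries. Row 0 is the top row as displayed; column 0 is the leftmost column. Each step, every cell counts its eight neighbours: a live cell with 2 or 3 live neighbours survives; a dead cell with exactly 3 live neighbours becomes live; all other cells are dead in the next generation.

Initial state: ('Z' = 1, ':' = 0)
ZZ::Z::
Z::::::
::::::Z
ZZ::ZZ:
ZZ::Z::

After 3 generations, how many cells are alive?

t=0: ZZ::Z::
Z::::::
::::::Z
ZZ::ZZ:
ZZ::Z::
t=1: ::::::Z
ZZ::::Z
:Z:::ZZ
:Z::ZZ:
::ZZZ::
t=2: :ZZZ:ZZ
:Z:::::
:ZZ:Z::
ZZ::::Z
::ZZZ::
t=3: ZZ:::Z:
::::ZZ:
::Z::::
Z:::ZZ:
::::Z::

10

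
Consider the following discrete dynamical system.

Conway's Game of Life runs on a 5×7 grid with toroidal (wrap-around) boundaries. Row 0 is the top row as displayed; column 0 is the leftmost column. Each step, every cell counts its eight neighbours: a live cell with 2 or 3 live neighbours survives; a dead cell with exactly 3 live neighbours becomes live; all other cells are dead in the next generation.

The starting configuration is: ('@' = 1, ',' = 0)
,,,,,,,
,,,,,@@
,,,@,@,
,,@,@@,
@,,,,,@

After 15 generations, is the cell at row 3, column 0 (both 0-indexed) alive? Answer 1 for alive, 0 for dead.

0

0) ,,,,,,,
,,,,,@@
,,,@,@,
,,@,@@,
@,,,,,@
1) @,,,,@,
,,,,@@@
,,,@,,,
,,,@@@,
,,,,,@@
2) @,,,,,,
,,,,@@@
,,,@,,@
,,,@,@@
,,,,,,,
3) ,,,,,@@
@,,,@@@
@,,@,,,
,,,,@@@
,,,,,,@
4) ,,,,@,,
@,,,@,,
@,,@,,,
@,,,@@@
@,,,@,,
5) ,,,@@@,
,,,@@,,
@@,@,,,
@@,@@@,
@,,@@,,
6) ,,@,,@,
,,,,,@,
@@,,,@@
,,,,,@,
@@,,,,,
7) ,@,,,,@
@@,,@@,
@,,,@@,
,,,,,@,
,@,,,,@
8) ,@@,,,@
,@,,@,,
@@,,,,,
@,,,@@,
,,,,,@@
9) ,@@,,,@
,,,,,,,
@@,,@@@
@@,,@@,
,@,,@,,
10) @@@,,,,
,,@,,,,
,@,,@,,
,,@@,,,
,,,@@,@
11) @@@,,,,
@,@@,,,
,@,,,,,
,,@,,@,
@,,,@,,
12) @,@,,,@
@,,@,,,
,@,@,,,
,@,,,,,
@,@@,,@
13) ,,@,,,,
@,,@,,@
@@,,,,,
,@,@,,,
,,@@,,@
14) @@@,,,@
@,@,,,@
,@,,,,@
,@,@,,,
,@,@,,,
15) ,,,@,,@
,,@,,@,
,@,,,,@
,@,,,,,
,,,@,,,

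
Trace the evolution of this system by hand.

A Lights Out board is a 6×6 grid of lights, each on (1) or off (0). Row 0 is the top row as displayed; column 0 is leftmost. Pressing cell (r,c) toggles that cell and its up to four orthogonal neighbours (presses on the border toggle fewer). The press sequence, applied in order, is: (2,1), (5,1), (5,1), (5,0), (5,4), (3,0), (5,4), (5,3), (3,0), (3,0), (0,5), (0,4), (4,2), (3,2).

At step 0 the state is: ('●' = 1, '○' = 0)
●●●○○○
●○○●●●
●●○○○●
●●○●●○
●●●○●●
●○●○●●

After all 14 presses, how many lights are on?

18

t=0: ●●●○○○
●○○●●●
●●○○○●
●●○●●○
●●●○●●
●○●○●●
t=1: ●●●○○○
●●○●●●
○○●○○●
●○○●●○
●●●○●●
●○●○●●
t=2: ●●●○○○
●●○●●●
○○●○○●
●○○●●○
●○●○●●
○●○○●●
t=3: ●●●○○○
●●○●●●
○○●○○●
●○○●●○
●●●○●●
●○●○●●
t=4: ●●●○○○
●●○●●●
○○●○○●
●○○●●○
○●●○●●
○●●○●●
t=5: ●●●○○○
●●○●●●
○○●○○●
●○○●●○
○●●○○●
○●●●○○
t=6: ●●●○○○
●●○●●●
●○●○○●
○●○●●○
●●●○○●
○●●●○○
t=7: ●●●○○○
●●○●●●
●○●○○●
○●○●●○
●●●○●●
○●●○●●
t=8: ●●●○○○
●●○●●●
●○●○○●
○●○●●○
●●●●●●
○●○●○●
t=9: ●●●○○○
●●○●●●
○○●○○●
●○○●●○
○●●●●●
○●○●○●
t=10: ●●●○○○
●●○●●●
●○●○○●
○●○●●○
●●●●●●
○●○●○●
t=11: ●●●○●●
●●○●●○
●○●○○●
○●○●●○
●●●●●●
○●○●○●
t=12: ●●●●○○
●●○●○○
●○●○○●
○●○●●○
●●●●●●
○●○●○●
t=13: ●●●●○○
●●○●○○
●○●○○●
○●●●●○
●○○○●●
○●●●○●
t=14: ●●●●○○
●●○●○○
●○○○○●
○○○○●○
●○●○●●
○●●●○●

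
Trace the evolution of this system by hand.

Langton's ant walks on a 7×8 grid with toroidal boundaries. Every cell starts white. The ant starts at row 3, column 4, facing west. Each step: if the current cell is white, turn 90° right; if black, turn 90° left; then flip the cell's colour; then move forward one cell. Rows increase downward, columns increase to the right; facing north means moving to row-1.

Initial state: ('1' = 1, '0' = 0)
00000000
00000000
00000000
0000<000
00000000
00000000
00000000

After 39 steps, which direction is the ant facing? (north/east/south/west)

north

step 0: 00000000
00000000
00000000
0000<000
00000000
00000000
00000000
step 1: 00000000
00000000
0000^000
00001000
00000000
00000000
00000000
step 2: 00000000
00000000
00001>00
00001000
00000000
00000000
00000000
step 3: 00000000
00000000
00001100
00001v00
00000000
00000000
00000000
step 4: 00000000
00000000
00001100
0000<100
00000000
00000000
00000000
step 5: 00000000
00000000
00001100
00000100
0000v000
00000000
00000000
step 6: 00000000
00000000
00001100
00000100
000<1000
00000000
00000000
step 7: 00000000
00000000
00001100
000^0100
00011000
00000000
00000000
step 8: 00000000
00000000
00001100
0001>100
00011000
00000000
00000000
step 9: 00000000
00000000
00001100
00011100
0001v000
00000000
00000000
step 10: 00000000
00000000
00001100
00011100
00010>00
00000000
00000000
step 11: 00000000
00000000
00001100
00011100
00010100
00000v00
00000000
step 12: 00000000
00000000
00001100
00011100
00010100
0000<100
00000000
step 13: 00000000
00000000
00001100
00011100
0001^100
00001100
00000000
step 14: 00000000
00000000
00001100
00011100
00011>00
00001100
00000000
step 15: 00000000
00000000
00001100
00011^00
00011000
00001100
00000000
step 16: 00000000
00000000
00001100
0001<000
00011000
00001100
00000000
step 17: 00000000
00000000
00001100
00010000
0001v000
00001100
00000000
step 18: 00000000
00000000
00001100
00010000
00010>00
00001100
00000000
step 19: 00000000
00000000
00001100
00010000
00010100
00001v00
00000000
step 20: 00000000
00000000
00001100
00010000
00010100
000010>0
00000000
step 21: 00000000
00000000
00001100
00010000
00010100
00001010
000000v0
step 22: 00000000
00000000
00001100
00010000
00010100
00001010
00000<10
step 23: 00000000
00000000
00001100
00010000
00010100
00001^10
00000110
step 24: 00000000
00000000
00001100
00010000
00010100
000011>0
00000110
step 25: 00000000
00000000
00001100
00010000
000101^0
00001100
00000110
step 26: 00000000
00000000
00001100
00010000
0001011>
00001100
00000110
step 27: 00000000
00000000
00001100
00010000
00010111
0000110v
00000110
step 28: 00000000
00000000
00001100
00010000
00010111
000011<1
00000110
step 29: 00000000
00000000
00001100
00010000
000101^1
00001111
00000110
step 30: 00000000
00000000
00001100
00010000
00010<01
00001111
00000110
step 31: 00000000
00000000
00001100
00010000
00010001
00001v11
00000110
step 32: 00000000
00000000
00001100
00010000
00010001
000010>1
00000110
step 33: 00000000
00000000
00001100
00010000
000100^1
00001001
00000110
step 34: 00000000
00000000
00001100
00010000
0001001>
00001001
00000110
step 35: 00000000
00000000
00001100
0001000^
00010010
00001001
00000110
step 36: 00000000
00000000
00001100
>0010001
00010010
00001001
00000110
step 37: 00000000
00000000
00001100
10010001
v0010010
00001001
00000110
step 38: 00000000
00000000
00001100
10010001
1001001<
00001001
00000110
step 39: 00000000
00000000
00001100
1001000^
10010011
00001001
00000110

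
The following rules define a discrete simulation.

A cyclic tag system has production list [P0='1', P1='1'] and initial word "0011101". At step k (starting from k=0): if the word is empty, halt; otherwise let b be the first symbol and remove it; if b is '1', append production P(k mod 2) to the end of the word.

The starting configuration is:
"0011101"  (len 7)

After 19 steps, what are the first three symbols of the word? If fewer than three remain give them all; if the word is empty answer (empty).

t=0: "0011101"  (len 7)
t=1: "011101"  (len 6)
t=2: "11101"  (len 5)
t=3: "11011"  (len 5)
t=4: "10111"  (len 5)
t=5: "01111"  (len 5)
t=6: "1111"  (len 4)
t=7: "1111"  (len 4)
t=8: "1111"  (len 4)
t=9: "1111"  (len 4)
t=10: "1111"  (len 4)
t=11: "1111"  (len 4)
t=12: "1111"  (len 4)
t=13: "1111"  (len 4)
t=14: "1111"  (len 4)
t=15: "1111"  (len 4)
t=16: "1111"  (len 4)
t=17: "1111"  (len 4)
t=18: "1111"  (len 4)
t=19: "1111"  (len 4)

111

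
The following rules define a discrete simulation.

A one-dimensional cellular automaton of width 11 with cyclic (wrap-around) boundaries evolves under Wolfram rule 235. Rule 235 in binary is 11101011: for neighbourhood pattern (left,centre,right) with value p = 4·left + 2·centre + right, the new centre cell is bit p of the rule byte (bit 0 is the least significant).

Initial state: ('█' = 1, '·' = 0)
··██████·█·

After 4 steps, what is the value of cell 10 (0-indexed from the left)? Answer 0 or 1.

k=0  ··██████·█·
k=1  █████████··
k=2  █████████·█
k=3  ███████████
k=4  ███████████

1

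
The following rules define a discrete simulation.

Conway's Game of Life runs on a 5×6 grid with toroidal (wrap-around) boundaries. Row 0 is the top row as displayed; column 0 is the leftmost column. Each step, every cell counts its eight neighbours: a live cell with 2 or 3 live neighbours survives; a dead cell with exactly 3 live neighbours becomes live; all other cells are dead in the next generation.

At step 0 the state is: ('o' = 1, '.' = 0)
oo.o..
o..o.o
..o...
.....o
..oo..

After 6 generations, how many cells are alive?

0) oo.o..
o..o.o
..o...
.....o
..oo..
1) oo.o.o
o..ooo
o...oo
..oo..
ooooo.
2) ......
..oo..
ooo...
......
......
3) ......
..oo..
.ooo..
.o....
......
4) ......
.o.o..
.o.o..
.o....
......
5) ......
......
oo....
..o...
......
6) ......
......
.o....
.o....
......

2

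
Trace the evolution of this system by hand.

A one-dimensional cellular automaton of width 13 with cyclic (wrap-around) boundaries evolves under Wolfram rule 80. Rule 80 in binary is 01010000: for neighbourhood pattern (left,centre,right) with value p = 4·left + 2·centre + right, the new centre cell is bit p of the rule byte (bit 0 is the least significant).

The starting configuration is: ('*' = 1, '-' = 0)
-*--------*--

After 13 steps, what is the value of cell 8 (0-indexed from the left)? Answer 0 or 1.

0

0) -*--------*--
1) --*--------*-
2) ---*--------*
3) *---*--------
4) -*---*-------
5) --*---*------
6) ---*---*-----
7) ----*---*----
8) -----*---*---
9) ------*---*--
10) -------*---*-
11) --------*---*
12) *--------*---
13) -*--------*--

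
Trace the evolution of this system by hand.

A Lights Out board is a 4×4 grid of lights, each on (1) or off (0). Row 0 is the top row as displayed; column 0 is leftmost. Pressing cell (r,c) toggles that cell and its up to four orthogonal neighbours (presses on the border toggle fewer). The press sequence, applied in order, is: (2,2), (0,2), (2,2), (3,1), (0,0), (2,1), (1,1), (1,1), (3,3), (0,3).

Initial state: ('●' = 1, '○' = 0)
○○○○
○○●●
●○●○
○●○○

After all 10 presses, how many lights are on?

0) ○○○○
○○●●
●○●○
○●○○
1) ○○○○
○○○●
●●○●
○●●○
2) ○●●●
○○●●
●●○●
○●●○
3) ○●●●
○○○●
●○●○
○●○○
4) ○●●●
○○○●
●●●○
●○●○
5) ●○●●
●○○●
●●●○
●○●○
6) ●○●●
●●○●
○○○○
●●●○
7) ●●●●
○○●●
○●○○
●●●○
8) ●○●●
●●○●
○○○○
●●●○
9) ●○●●
●●○●
○○○●
●●○●
10) ●○○○
●●○○
○○○●
●●○●

7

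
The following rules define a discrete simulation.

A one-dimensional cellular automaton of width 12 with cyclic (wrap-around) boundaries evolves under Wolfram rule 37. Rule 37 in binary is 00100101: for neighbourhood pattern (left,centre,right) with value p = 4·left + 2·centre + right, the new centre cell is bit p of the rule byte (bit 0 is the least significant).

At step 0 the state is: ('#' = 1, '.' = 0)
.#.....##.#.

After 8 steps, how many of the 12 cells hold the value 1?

t=0: .#.....##.#.
t=1: .#.###...##.
t=2: .##....#....
t=3: ....##.#.###
t=4: .##...###...
t=5: ....#.....##
t=6: .##.#.###...
t=7: ...###....##
t=8: .#.....##...

3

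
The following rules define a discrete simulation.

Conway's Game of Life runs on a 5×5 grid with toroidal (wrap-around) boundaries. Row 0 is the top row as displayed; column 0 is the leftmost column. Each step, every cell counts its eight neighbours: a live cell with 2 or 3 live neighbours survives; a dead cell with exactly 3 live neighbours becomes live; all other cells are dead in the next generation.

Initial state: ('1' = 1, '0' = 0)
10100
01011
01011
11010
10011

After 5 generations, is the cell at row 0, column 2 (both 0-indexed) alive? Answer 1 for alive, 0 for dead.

1

gen 0: 10100
01011
01011
11010
10011
gen 1: 00100
01000
01000
01000
00010
gen 2: 00100
01100
11100
00100
00100
gen 3: 00110
10010
10010
00110
01110
gen 4: 00000
01010
01010
00000
01001
gen 5: 10100
00000
00000
10100
00000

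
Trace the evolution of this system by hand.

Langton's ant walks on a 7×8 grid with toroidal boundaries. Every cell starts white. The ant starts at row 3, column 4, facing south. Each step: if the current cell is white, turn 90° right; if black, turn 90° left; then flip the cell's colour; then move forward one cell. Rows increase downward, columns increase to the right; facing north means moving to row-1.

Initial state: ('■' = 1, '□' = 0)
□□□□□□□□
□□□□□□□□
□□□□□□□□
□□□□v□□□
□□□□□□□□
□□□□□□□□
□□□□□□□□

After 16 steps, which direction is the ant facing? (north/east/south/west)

south

gen 0: □□□□□□□□
□□□□□□□□
□□□□□□□□
□□□□v□□□
□□□□□□□□
□□□□□□□□
□□□□□□□□
gen 1: □□□□□□□□
□□□□□□□□
□□□□□□□□
□□□<■□□□
□□□□□□□□
□□□□□□□□
□□□□□□□□
gen 2: □□□□□□□□
□□□□□□□□
□□□^□□□□
□□□■■□□□
□□□□□□□□
□□□□□□□□
□□□□□□□□
gen 3: □□□□□□□□
□□□□□□□□
□□□■>□□□
□□□■■□□□
□□□□□□□□
□□□□□□□□
□□□□□□□□
gen 4: □□□□□□□□
□□□□□□□□
□□□■■□□□
□□□■v□□□
□□□□□□□□
□□□□□□□□
□□□□□□□□
gen 5: □□□□□□□□
□□□□□□□□
□□□■■□□□
□□□■□>□□
□□□□□□□□
□□□□□□□□
□□□□□□□□
gen 6: □□□□□□□□
□□□□□□□□
□□□■■□□□
□□□■□■□□
□□□□□v□□
□□□□□□□□
□□□□□□□□
gen 7: □□□□□□□□
□□□□□□□□
□□□■■□□□
□□□■□■□□
□□□□<■□□
□□□□□□□□
□□□□□□□□
gen 8: □□□□□□□□
□□□□□□□□
□□□■■□□□
□□□■^■□□
□□□□■■□□
□□□□□□□□
□□□□□□□□
gen 9: □□□□□□□□
□□□□□□□□
□□□■■□□□
□□□■■>□□
□□□□■■□□
□□□□□□□□
□□□□□□□□
gen 10: □□□□□□□□
□□□□□□□□
□□□■■^□□
□□□■■□□□
□□□□■■□□
□□□□□□□□
□□□□□□□□
gen 11: □□□□□□□□
□□□□□□□□
□□□■■■>□
□□□■■□□□
□□□□■■□□
□□□□□□□□
□□□□□□□□
gen 12: □□□□□□□□
□□□□□□□□
□□□■■■■□
□□□■■□v□
□□□□■■□□
□□□□□□□□
□□□□□□□□
gen 13: □□□□□□□□
□□□□□□□□
□□□■■■■□
□□□■■<■□
□□□□■■□□
□□□□□□□□
□□□□□□□□
gen 14: □□□□□□□□
□□□□□□□□
□□□■■^■□
□□□■■■■□
□□□□■■□□
□□□□□□□□
□□□□□□□□
gen 15: □□□□□□□□
□□□□□□□□
□□□■<□■□
□□□■■■■□
□□□□■■□□
□□□□□□□□
□□□□□□□□
gen 16: □□□□□□□□
□□□□□□□□
□□□■□□■□
□□□■v■■□
□□□□■■□□
□□□□□□□□
□□□□□□□□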